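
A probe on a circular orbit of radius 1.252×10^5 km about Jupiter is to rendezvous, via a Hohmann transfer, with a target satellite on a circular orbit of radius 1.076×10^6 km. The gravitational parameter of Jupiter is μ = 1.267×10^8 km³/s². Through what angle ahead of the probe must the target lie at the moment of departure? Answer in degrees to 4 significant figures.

φ = 104.9°

Transfer-ellipse semi-major axis a_t = (r₁ + r₂)/2 = (1.252×10^5 + 1.076×10^6)/2 = 6.006×10^5 km.
The half-period of the transfer ellipse is t = π√(a_t³/μ) = 1.2991×10^5 s.
The target's mean motion on its circular orbit is ω₂ = √(μ/r₂³) = 1.0085×10^-5 rad/s.
Angle swept by the target during transfer: ω₂·t = 1.310 rad = 75.06°.
The probe traverses 180° on the transfer ellipse, so the target must lead by 180° − 75.06° = 104.9°.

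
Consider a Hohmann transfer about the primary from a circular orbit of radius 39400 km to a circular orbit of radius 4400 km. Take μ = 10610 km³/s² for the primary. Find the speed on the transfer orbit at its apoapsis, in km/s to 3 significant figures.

v = 0.233 km/s

Semi-major axis of the transfer orbit: a_t = (39400 + 4400)/2 = 21900 km.
At apoapsis, r = 39400 km.
From the vis-viva equation, v = √[μ(2/r − 1/a_t)] = 0.2326 km/s.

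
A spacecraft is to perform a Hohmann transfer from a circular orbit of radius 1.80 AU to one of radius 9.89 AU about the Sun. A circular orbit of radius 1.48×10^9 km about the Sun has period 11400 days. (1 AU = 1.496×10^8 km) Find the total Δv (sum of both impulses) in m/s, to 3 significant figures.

Δv = 10900 m/s

From Kepler's third law T² = 4π²r³/μ at r = 1.48×10^9 km, T = 11400 days = 11400 × 86400 s = 9.8496×10^8 s: μ = 4π²r³/T² = 1.31919×10^11 km³/s².
In km: r₁ = 1.80 × 1.496×10^8 = 2.6928×10^8 km; r₂ = 9.89 × 1.496×10^8 = 1.479544×10^9 km.
Semi-major axis of the transfer orbit: a_t = (2.6928×10^8 + 1.479544×10^9)/2 = 8.74412×10^8 km.
Circular speed at r₁: v₁ = √(μ/r₁) = √(1.31919×10^11/2.6928×10^8) = 22.134 km/s.
On the transfer ellipse at r₁, v² = μ(2/r − 1/a) gives v_p = √[μ(2/r₁ − 1/a_t)] = 28.791 km/s.
First burn Δv₁ = |v_p − v₁| = 6.657 km/s.
Circular speed at r₂: v₂ = √(μ/r₂) = 9.443 km/s.
Transfer-orbit speed at r₂: v_a = √[μ(2/r₂ − 1/a_t)] = 5.240 km/s.
Second burn Δv₂ = |v₂ − v_a| = 4.203 km/s.
Total Δv = Δv₁ + Δv₂ = 10.86 km/s.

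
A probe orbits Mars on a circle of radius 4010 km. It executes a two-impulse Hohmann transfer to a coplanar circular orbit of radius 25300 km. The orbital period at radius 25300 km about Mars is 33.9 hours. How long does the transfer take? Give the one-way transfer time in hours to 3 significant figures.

From Kepler's third law T² = 4π²r³/μ at r = 25300 km, T = 33.9 hours = 33.9 × 3600 s = 1.2204×10^5 s: μ = 4π²r³/T² = 42925.7 km³/s².
The Hohmann ellipse has a_t = (r₁ + r₂)/2 = 14655 km.
Transfer time t = π√(a_t³/μ) = π√((14655)³ / 42925.7) = 26900 s.
Converting: 26900 s ÷ 3600 s/hour = 7.47 hours.

t = 7.47 hours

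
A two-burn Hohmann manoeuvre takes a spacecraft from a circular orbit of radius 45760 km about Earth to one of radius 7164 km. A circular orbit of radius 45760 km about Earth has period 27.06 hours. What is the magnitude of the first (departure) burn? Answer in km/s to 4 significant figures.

Δv₁ = 1.416 km/s

From Kepler's third law T² = 4π²r³/μ at r = 45760 km, T = 27.06 hours = 27.06 × 3600 s = 97416 s: μ = 4π²r³/T² = 3.98618×10^5 km³/s².
The Hohmann ellipse has a_t = (r₁ + r₂)/2 = 26462 km.
Circular speed at r = 45760 km: v_c = √(μ/r) = 2.9515 km/s.
Vis-viva on the transfer ellipse at r = 45760 km gives v_t = √[μ(2/r − 1/a_t)] = 1.5357 km/s.
Δv₁ = |v_t − v_c| = |1.5357 − 2.9515| = 1.416 km/s.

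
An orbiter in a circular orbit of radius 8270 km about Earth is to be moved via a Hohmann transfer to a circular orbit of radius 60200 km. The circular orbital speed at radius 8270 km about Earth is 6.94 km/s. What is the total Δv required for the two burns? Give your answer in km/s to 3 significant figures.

Δv = 3.57 km/s

From the circular-orbit relation v² = μ/r at r = 8270 km: μ = v²r = (6.94)² × 8270 = 3.98313×10^5 km³/s².
Transfer-ellipse semi-major axis a_t = (r₁ + r₂)/2 = (8270 + 60200)/2 = 34235 km.
Circular speed at r₁: v₁ = √(μ/r₁) = √(3.98313×10^5/8270) = 6.940 km/s.
On the transfer ellipse at r₁, vis-viva gives v_p = √[μ(2/r₁ − 1/a_t)] = 9.203 km/s.
First burn Δv₁ = |v_p − v₁| = 2.263 km/s.
At r₂, v₂ = √(μ/r₂) = 2.572 km/s.
Transfer-orbit speed at r₂: v_a = √[μ(2/r₂ − 1/a_t)] = 1.264 km/s.
Second burn Δv₂ = |v₂ − v_a| = 1.308 km/s.
Δv = Δv₁ + Δv₂ = 2.263 + 1.308 = 3.571 km/s.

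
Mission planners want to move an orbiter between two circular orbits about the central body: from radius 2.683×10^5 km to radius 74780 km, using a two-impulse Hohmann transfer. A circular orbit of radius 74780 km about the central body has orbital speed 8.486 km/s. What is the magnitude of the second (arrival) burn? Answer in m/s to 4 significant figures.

From the circular-orbit relation v² = μ/r at r = 74780 km: μ = v²r = (8.486)² × 74780 = 5.38507×10^6 km³/s².
Semi-major axis of the transfer orbit: a_t = (2.683×10^5 + 74780)/2 = 1.7154×10^5 km.
Circular speed at r = 74780 km: v_c = √(μ/r) = 8.4860 km/s.
Vis-viva on the transfer ellipse at r = 74780 km gives v_t = √[μ(2/r − 1/a_t)] = 10.613 km/s.
Δv₂ = |v_t − v_c| = |10.613 − 8.4860| = 2.127 km/s.

Δv₂ = 2127 m/s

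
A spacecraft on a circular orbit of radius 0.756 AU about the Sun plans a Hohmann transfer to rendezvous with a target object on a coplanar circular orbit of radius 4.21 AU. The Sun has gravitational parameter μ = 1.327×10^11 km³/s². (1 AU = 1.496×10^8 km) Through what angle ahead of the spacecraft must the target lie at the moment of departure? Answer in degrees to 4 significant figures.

In km: r₁ = 0.756 × 1.496×10^8 = 1.130976×10^8 km; r₂ = 4.21 × 1.496×10^8 = 6.29816×10^8 km.
The Hohmann ellipse has a_t = (r₁ + r₂)/2 = 3.714568×10^8 km.
The half-period of the transfer ellipse is t = π√(a_t³/μ) = 6.174×10^7 s.
The target's mean motion on its circular orbit is ω₂ = √(μ/r₂³) = 2.305×10^-8 rad/s.
Angle swept by the target during transfer: ω₂·t = 1.423 rad = 81.53°.
Arrival is 180° from departure on the ellipse, so φ = 180° − 81.53° = 98.47°.

φ = 98.47°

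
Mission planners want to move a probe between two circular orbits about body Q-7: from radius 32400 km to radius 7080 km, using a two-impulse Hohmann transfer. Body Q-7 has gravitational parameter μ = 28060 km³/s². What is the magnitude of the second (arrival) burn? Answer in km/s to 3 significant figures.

Transfer-ellipse semi-major axis a_t = (r₁ + r₂)/2 = (32400 + 7080)/2 = 19740 km.
On the circular orbit at r = 7080 km, v_c = √(μ/r) = 1.9908 km/s.
Vis-viva on the transfer ellipse at r = 7080 km gives v_t = √[μ(2/r − 1/a_t)] = 2.5505 km/s.
Δv₂ = |v_t − v_c| = |2.5505 − 1.9908| = 0.5597 km/s.

Δv₂ = 0.560 km/s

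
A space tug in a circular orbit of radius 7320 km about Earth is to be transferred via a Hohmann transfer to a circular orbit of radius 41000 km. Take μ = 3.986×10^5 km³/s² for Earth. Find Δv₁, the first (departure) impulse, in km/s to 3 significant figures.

Δv₁ = 2.23 km/s

Semi-major axis of the transfer orbit: a_t = (7320 + 41000)/2 = 24160 km.
Circular speed at r = 7320 km: v_c = √(μ/r) = 7.379 km/s.
Transfer-orbit speed at the same r (vis-viva, a = a_t): v_t = √[μ(2/r − 1/a_t)] = 9.613 km/s.
Δv₁ = |v_t − v_c| = |9.613 − 7.379| = 2.234 km/s.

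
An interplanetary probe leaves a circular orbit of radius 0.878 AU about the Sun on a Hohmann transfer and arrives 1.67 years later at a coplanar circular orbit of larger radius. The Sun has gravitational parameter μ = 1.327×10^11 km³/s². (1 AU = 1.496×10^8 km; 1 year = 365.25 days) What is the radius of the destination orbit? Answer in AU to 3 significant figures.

In km: r₁ = 0.878 × 1.496×10^8 = 1.313488×10^8 km.
Transfer time t = 1.67 years × 365.25 × 86400 s = 5.2701192×10^7 s, and t = π√(a_t³/μ).
So a_t = (μ t²/π²)^(1/3) = (1.327×10^11 × (5.2701192×10^7)² / π²)^(1/3) = 3.3425×10^8 km.
Since a_t = (r₁ + r₂)/2, r₂ = 2a_t − r₁ = 2×3.3425×10^8 − 1.313488×10^8 = 5.371512×10^8 km.
In AU: r₂ = 5.371512×10^8 / 1.496×10^8 = 3.59 AU.

r₂ = 3.59 AU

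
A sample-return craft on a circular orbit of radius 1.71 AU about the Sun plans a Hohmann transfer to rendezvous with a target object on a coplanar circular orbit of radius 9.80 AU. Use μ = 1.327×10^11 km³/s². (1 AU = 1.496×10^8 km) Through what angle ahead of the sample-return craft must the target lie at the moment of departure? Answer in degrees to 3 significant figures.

φ = 99.0°

In km: r₁ = 1.71 × 1.496×10^8 = 2.55816×10^8 km; r₂ = 9.80 × 1.496×10^8 = 1.46608×10^9 km.
The Hohmann ellipse has a_t = (r₁ + r₂)/2 = 8.60948×10^8 km.
The half-period of the transfer ellipse is t = π√(a_t³/μ) = 2.1786×10^8 s.
The target's mean motion on its circular orbit is ω₂ = √(μ/r₂³) = 6.4893×10^-9 rad/s.
Angle swept by the target during transfer: ω₂·t = 1.4138 rad = 81.00°.
The sample-return craft traverses 180° on the transfer ellipse, so the target must lead by 180° − 81.00° = 99.0°.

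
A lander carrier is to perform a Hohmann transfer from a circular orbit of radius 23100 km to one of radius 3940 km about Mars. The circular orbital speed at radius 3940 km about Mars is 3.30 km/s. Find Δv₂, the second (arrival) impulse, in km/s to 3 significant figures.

From the circular-orbit relation v² = μ/r at r = 3940 km: μ = v²r = (3.30)² × 3940 = 42906.6 km³/s².
Transfer-ellipse semi-major axis a_t = (r₁ + r₂)/2 = (23100 + 3940)/2 = 13520 km.
On the circular orbit at r = 3940 km, v_c = √(μ/r) = 3.300 km/s.
Transfer-orbit speed at the same r (vis-viva, a = a_t): v_t = √[μ(2/r − 1/a_t)] = 4.314 km/s.
Δv₂ = |v_t − v_c| = |4.314 − 3.300| = 1.014 km/s.

Δv₂ = 1.01 km/s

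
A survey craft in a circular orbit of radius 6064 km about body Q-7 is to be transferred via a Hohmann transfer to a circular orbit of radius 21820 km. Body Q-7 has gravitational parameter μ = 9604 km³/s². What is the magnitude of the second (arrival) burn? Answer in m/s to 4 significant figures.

Δv₂ = 225.9 m/s

The Hohmann ellipse has a_t = (r₁ + r₂)/2 = 13942 km.
Circular speed at r = 21820 km: v_c = √(μ/r) = 0.6634 km/s.
Vis-viva on the transfer ellipse at r = 21820 km gives v_t = √[μ(2/r − 1/a_t)] = 0.4375 km/s.
Δv₂ = |v_t − v_c| = |0.4375 − 0.6634| = 0.2259 km/s.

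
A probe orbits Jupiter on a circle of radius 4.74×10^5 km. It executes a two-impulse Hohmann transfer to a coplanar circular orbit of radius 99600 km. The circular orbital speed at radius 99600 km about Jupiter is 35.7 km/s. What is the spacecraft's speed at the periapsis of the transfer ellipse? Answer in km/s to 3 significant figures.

From the circular-orbit relation v² = μ/r at r = 99600 km: μ = v²r = (35.7)² × 99600 = 1.26939×10^8 km³/s².
Semi-major axis of the transfer orbit: a_t = (4.740×10^5 + 99600)/2 = 2.868×10^5 km.
At periapsis, r = 99600 km.
Vis-viva: v = √[μ(2/r − 1/a_t)] = √[1.26939×10^8 × (2/99600 − 1/2.868×10^5)] = 45.90 km/s.

v = 45.9 km/s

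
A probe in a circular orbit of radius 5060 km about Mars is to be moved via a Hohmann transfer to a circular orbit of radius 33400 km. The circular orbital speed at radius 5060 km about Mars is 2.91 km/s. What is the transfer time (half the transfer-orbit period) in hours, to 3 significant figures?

t = 11.2 hours

From the circular-orbit relation v² = μ/r at r = 5060 km: μ = v²r = (2.91)² × 5060 = 42848.6 km³/s².
Transfer-ellipse semi-major axis a_t = (r₁ + r₂)/2 = (5060 + 33400)/2 = 19230 km.
By Kepler's third law the transfer-orbit period is T = 2π√(a_t³/μ), so t = T/2 = 40470 s.
Converting: 40470 s ÷ 3600 s/hour = 11.2 hours.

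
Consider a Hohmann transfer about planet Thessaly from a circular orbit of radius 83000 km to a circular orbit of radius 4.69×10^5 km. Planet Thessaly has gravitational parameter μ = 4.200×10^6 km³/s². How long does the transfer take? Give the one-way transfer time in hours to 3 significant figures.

t = 61.7 hours

The Hohmann ellipse has a_t = (r₁ + r₂)/2 = 2.760×10^5 km.
By Kepler's third law the transfer-orbit period is T = 2π√(a_t³/μ), so t = T/2 = 2.2227×10^5 s.
Converting: 2.2227×10^5 s ÷ 3600 s/hour = 61.7 hours.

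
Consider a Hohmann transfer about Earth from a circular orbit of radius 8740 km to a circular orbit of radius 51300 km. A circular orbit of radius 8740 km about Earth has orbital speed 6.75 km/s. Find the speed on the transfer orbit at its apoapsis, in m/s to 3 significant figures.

v = 1500 m/s

From the circular-orbit relation v² = μ/r at r = 8740 km: μ = v²r = (6.75)² × 8740 = 3.98216×10^5 km³/s².
The Hohmann ellipse has a_t = (r₁ + r₂)/2 = 30020 km.
The apoapsis of the transfer ellipse is at r = 51300 km.
Applying v² = μ(2/r − 1/a_t): v = 1.503 km/s.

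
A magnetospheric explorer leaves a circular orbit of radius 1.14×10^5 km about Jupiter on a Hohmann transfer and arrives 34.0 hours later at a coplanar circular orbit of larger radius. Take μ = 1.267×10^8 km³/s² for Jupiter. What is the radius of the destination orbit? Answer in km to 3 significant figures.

Transfer time t = 34.0 hours = 1.224×10^5 s, and t = π√(a_t³/μ).
So a_t = (μ t²/π²)^(1/3) = (1.267×10^8 × (1.224×10^5)² / π²)^(1/3) = 5.7723×10^5 km.
Since a_t = (r₁ + r₂)/2, r₂ = 2a_t − r₁ = 2×5.7723×10^5 − 1.140×10^5 = 1.04046×10^6 km.

r₂ = 1.04×10^6 km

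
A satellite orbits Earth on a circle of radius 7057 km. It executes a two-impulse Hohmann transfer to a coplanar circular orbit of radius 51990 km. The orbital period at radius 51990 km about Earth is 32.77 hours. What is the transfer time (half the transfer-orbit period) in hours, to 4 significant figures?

From Kepler's third law T² = 4π²r³/μ at r = 51990 km, T = 32.77 hours = 32.77 × 3600 s = 1.17972×10^5 s: μ = 4π²r³/T² = 3.98622×10^5 km³/s².
Semi-major axis of the transfer orbit: a_t = (7057 + 51990)/2 = 29523.5 km.
Half the transfer-orbit period gives t = π√(a_t³/μ) = 25242 s.
Converting: 25242 s ÷ 3600 s/hour = 7.012 hours.

t = 7.012 hours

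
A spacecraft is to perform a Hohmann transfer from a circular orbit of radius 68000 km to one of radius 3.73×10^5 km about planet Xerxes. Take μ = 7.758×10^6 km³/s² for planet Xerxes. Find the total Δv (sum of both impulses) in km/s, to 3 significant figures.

Δv = 5.24 km/s

Semi-major axis of the transfer orbit: a_t = (68000 + 3.730×10^5)/2 = 2.205×10^5 km.
At r₁ the circular-orbit speed is v₁ = √(μ/r₁) = 10.681 km/s.
Transfer-orbit speed at r₁ (vis-viva equation): v_p = √[μ(2/r₁ − 1/a_t)] = 13.892 km/s.
First burn Δv₁ = |v_p − v₁| = 3.211 km/s.
At r₂, v₂ = √(μ/r₂) = 4.561 km/s.
Transfer-orbit speed at r₂: v_a = √[μ(2/r₂ − 1/a_t)] = 2.533 km/s.
Second burn Δv₂ = |v₂ − v_a| = 2.028 km/s.
Δv = Δv₁ + Δv₂ = 3.211 + 2.028 = 5.239 km/s.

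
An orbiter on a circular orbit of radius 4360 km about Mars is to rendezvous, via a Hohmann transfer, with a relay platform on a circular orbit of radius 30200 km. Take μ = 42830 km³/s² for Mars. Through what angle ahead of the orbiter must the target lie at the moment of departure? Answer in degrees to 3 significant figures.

φ = 102°

Semi-major axis of the transfer orbit: a_t = (4360 + 30200)/2 = 17280 km.
The half-period of the transfer ellipse is t = π√(a_t³/μ) = 34482 s.
The target's mean motion on its circular orbit is ω₂ = √(μ/r₂³) = 3.9433×10^-5 rad/s.
Angle swept by the target during transfer: ω₂·t = 1.3597 rad = 77.91°.
The orbiter traverses 180° on the transfer ellipse, so the target must lead by 180° − 77.91° = 102°.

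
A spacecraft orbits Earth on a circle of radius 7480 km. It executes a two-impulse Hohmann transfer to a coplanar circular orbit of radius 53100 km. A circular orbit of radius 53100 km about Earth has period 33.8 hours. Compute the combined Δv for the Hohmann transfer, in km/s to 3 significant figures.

Δv = 3.75 km/s

From Kepler's third law T² = 4π²r³/μ at r = 53100 km, T = 33.8 hours = 33.8 × 3600 s = 1.2168×10^5 s: μ = 4π²r³/T² = 3.99213×10^5 km³/s².
Semi-major axis of the transfer orbit: a_t = (7480 + 53100)/2 = 30290 km.
Circular speed at r₁: v₁ = √(μ/r₁) = √(3.99213×10^5/7480) = 7.3055 km/s.
Transfer-orbit speed at r₁ (v² = μ(2/r − 1/a)): v_p = √[μ(2/r₁ − 1/a_t)] = 9.6727 km/s.
First burn Δv₁ = |v_p − v₁| = 2.3672 km/s.
Circular speed at r₂: v₂ = √(μ/r₂) = 2.74192 km/s.
Transfer-orbit speed at r₂: v_a = √[μ(2/r₂ − 1/a_t)] = 1.36256 km/s.
Second burn Δv₂ = |v₂ − v_a| = 1.3794 km/s.
Total Δv = Δv₁ + Δv₂ = 3.747 km/s.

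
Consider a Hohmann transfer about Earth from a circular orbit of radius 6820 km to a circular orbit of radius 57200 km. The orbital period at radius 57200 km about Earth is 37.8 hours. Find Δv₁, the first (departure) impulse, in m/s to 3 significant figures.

Δv₁ = 2580 m/s

From Kepler's third law T² = 4π²r³/μ at r = 57200 km, T = 37.8 hours = 37.8 × 3600 s = 1.3608×10^5 s: μ = 4π²r³/T² = 3.98987×10^5 km³/s².
Semi-major axis of the transfer orbit: a_t = (6820 + 57200)/2 = 32010 km.
On the circular orbit at r = 6820 km, v_c = √(μ/r) = 7.6487 km/s.
Vis-viva on the transfer ellipse at r = 6820 km gives v_t = √[μ(2/r − 1/a_t)] = 10.225 km/s.
Δv₁ = |v_t − v_c| = |10.225 − 7.6487| = 2.576 km/s.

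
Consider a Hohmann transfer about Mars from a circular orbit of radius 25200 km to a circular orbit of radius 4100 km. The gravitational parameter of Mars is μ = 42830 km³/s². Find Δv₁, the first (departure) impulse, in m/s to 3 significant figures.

The Hohmann ellipse has a_t = (r₁ + r₂)/2 = 14650 km.
Circular speed at r = 25200 km: v_c = √(μ/r) = 1.3037 km/s.
Transfer-orbit speed at the same r (vis-viva, a = a_t): v_t = √[μ(2/r − 1/a_t)] = 0.68968 km/s.
Δv₁ = |v_t − v_c| = |0.68968 − 1.3037| = 0.6140 km/s.

Δv₁ = 614 m/s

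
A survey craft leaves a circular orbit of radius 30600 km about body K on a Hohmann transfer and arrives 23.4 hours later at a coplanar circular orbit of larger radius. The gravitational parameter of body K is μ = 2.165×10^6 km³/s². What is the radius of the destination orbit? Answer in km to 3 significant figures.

r₂ = 2.01×10^5 km

Transfer time t = 23.4 hours = 84240 s, and t = π√(a_t³/μ).
So a_t = (μ t²/π²)^(1/3) = (2.165×10^6 × (84240)² / π²)^(1/3) = 1.1590×10^5 km.
Since a_t = (r₁ + r₂)/2, r₂ = 2a_t − r₁ = 2×1.1590×10^5 − 30600 = 2.012×10^5 km.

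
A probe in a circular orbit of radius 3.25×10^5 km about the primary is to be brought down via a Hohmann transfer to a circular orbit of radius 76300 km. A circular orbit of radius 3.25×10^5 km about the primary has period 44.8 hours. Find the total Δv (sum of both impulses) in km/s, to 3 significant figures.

Δv = 12.0 km/s

From Kepler's third law T² = 4π²r³/μ at r = 3.25×10^5 km, T = 44.8 hours = 44.8 × 3600 s = 1.6128×10^5 s: μ = 4π²r³/T² = 5.21013×10^7 km³/s².
Transfer-ellipse semi-major axis a_t = (r₁ + r₂)/2 = (3.250×10^5 + 76300)/2 = 2.0065×10^5 km.
Circular speed at r₁: v₁ = √(μ/r₁) = √(5.21013×10^7/3.250×10^5) = 12.6614 km/s.
On the transfer ellipse at r₁, v² = μ(2/r − 1/a) gives v_a = √[μ(2/r₁ − 1/a_t)] = 7.80774 km/s.
First burn Δv₁ = |v_a − v₁| = 4.854 km/s.
Circular speed at r₂: v₂ = √(μ/r₂) = 26.131 km/s.
Transfer-orbit speed at r₂: v_p = √[μ(2/r₂ − 1/a_t)] = 33.257 km/s.
Second burn Δv₂ = |v₂ − v_p| = 7.126 km/s.
Δv = Δv₁ + Δv₂ = 4.854 + 7.126 = 11.98 km/s.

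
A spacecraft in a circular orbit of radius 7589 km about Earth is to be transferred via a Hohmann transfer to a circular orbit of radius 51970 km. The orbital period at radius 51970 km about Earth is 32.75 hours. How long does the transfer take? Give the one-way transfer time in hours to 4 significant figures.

t = 7.103 hours

From Kepler's third law T² = 4π²r³/μ at r = 51970 km, T = 32.75 hours = 32.75 × 3600 s = 1.179×10^5 s: μ = 4π²r³/T² = 3.98649×10^5 km³/s².
Transfer-ellipse semi-major axis a_t = (r₁ + r₂)/2 = (7589 + 51970)/2 = 29779.5 km.
By Kepler's third law the transfer-orbit period is T = 2π√(a_t³/μ), so t = T/2 = 25570 s.
Converting: 25570 s ÷ 3600 s/hour = 7.103 hours.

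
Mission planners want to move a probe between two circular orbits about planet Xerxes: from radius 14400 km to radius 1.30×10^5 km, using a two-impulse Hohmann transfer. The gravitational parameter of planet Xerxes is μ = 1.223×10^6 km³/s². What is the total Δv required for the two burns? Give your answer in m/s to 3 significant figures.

Semi-major axis of the transfer orbit: a_t = (14400 + 1.300×10^5)/2 = 72200 km.
Circular speed at r₁: v₁ = √(μ/r₁) = √(1.223×10^6/14400) = 9.21578 km/s.
Transfer-orbit speed at r₁ (v² = μ(2/r − 1/a)): v_p = √[μ(2/r₁ − 1/a_t)] = 12.3662 km/s.
First burn Δv₁ = |v_p − v₁| = 3.1504 km/s.
Circular speed at r₂: v₂ = √(μ/r₂) = 3.0672 km/s.
Transfer-orbit speed at r₂: v_a = √[μ(2/r₂ − 1/a_t)] = 1.3698 km/s.
Second burn Δv₂ = |v₂ − v_a| = 1.6974 km/s.
Total Δv = Δv₁ + Δv₂ = 4.848 km/s.

Δv = 4850 m/s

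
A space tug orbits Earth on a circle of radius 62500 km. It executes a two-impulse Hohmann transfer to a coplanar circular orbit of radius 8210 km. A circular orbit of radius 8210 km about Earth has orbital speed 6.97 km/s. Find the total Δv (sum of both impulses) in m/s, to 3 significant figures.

Δv = 3610 m/s

From the circular-orbit relation v² = μ/r at r = 8210 km: μ = v²r = (6.97)² × 8210 = 3.98849×10^5 km³/s².
The Hohmann ellipse has a_t = (r₁ + r₂)/2 = 35355 km.
Circular speed at r₁: v₁ = √(μ/r₁) = √(3.98849×10^5/62500) = 2.526 km/s.
On the transfer ellipse at r₁, vis-viva gives v_a = √[μ(2/r₁ − 1/a_t)] = 1.217 km/s.
First burn Δv₁ = |v_a − v₁| = 1.309 km/s.
Circular speed at r₂: v₂ = √(μ/r₂) = 6.970 km/s.
Transfer-orbit speed at r₂: v_p = √[μ(2/r₂ − 1/a_t)] = 9.267 km/s.
Second burn Δv₂ = |v₂ − v_p| = 2.297 km/s.
Total Δv = Δv₁ + Δv₂ = 3.606 km/s.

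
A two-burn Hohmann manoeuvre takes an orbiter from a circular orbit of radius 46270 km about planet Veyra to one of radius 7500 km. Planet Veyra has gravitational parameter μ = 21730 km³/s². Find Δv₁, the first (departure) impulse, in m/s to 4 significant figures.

Semi-major axis of the transfer orbit: a_t = (46270 + 7500)/2 = 26885 km.
Circular speed at r = 46270 km: v_c = √(μ/r) = 0.6853 km/s.
Vis-viva on the transfer ellipse at r = 46270 km gives v_t = √[μ(2/r − 1/a_t)] = 0.3620 km/s.
Δv₁ = |v_t − v_c| = |0.3620 − 0.6853| = 0.3233 km/s.

Δv₁ = 323.3 m/s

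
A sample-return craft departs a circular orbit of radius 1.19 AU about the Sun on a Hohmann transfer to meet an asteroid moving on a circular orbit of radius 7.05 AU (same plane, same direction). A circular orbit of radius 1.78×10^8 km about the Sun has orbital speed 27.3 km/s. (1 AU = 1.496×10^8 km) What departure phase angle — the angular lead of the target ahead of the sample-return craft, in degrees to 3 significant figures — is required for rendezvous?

φ = 99.6°

From the circular-orbit relation v² = μ/r at r = 1.78×10^8 km: μ = v²r = (27.3)² × 1.78×10^8 = 1.32662×10^11 km³/s².
In km: r₁ = 1.19 × 1.496×10^8 = 1.78024×10^8 km; r₂ = 7.05 × 1.496×10^8 = 1.05468×10^9 km.
Transfer-ellipse semi-major axis a_t = (r₁ + r₂)/2 = (1.78024×10^8 + 1.05468×10^9)/2 = 6.16352×10^8 km.
The half-period of the transfer ellipse is t = π√(a_t³/μ) = 1.3198×10^8 s.
Target angular speed ω₂ = √(μ/r₂³) = 1.0634×10^-8 rad/s.
Angle swept by the target during transfer: ω₂·t = 1.4035 rad = 80.41°.
Arrival is 180° from departure on the ellipse, so φ = 180° − 80.41° = 99.6°.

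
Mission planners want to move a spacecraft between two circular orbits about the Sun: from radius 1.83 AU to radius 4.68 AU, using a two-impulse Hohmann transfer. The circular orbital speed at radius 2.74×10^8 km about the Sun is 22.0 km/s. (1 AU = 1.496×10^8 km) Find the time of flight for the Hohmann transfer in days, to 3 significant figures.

t = 1070 days

From the circular-orbit relation v² = μ/r at r = 2.74×10^8 km: μ = v²r = (22.0)² × 2.74×10^8 = 1.32616×10^11 km³/s².
In km: r₁ = 1.83 × 1.496×10^8 = 2.73768×10^8 km; r₂ = 4.68 × 1.496×10^8 = 7.00128×10^8 km.
Semi-major axis of the transfer orbit: a_t = (2.73768×10^8 + 7.00128×10^8)/2 = 4.86948×10^8 km.
By Kepler's third law the transfer-orbit period is T = 2π√(a_t³/μ), so t = T/2 = 9.270×10^7 s.
Converting: 9.270×10^7 s ÷ 86400 s/day = 1070 days.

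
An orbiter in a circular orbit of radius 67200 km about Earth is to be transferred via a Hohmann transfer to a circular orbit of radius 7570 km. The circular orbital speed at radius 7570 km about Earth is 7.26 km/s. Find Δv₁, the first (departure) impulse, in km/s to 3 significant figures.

From the circular-orbit relation v² = μ/r at r = 7570 km: μ = v²r = (7.26)² × 7570 = 3.98997×10^5 km³/s².
The Hohmann ellipse has a_t = (r₁ + r₂)/2 = 37385 km.
On the circular orbit at r = 67200 km, v_c = √(μ/r) = 2.4367 km/s.
Vis-viva on the transfer ellipse at r = 67200 km gives v_t = √[μ(2/r − 1/a_t)] = 1.0965 km/s.
Δv₁ = |v_t − v_c| = |1.0965 − 2.4367| = 1.340 km/s.

Δv₁ = 1.34 km/s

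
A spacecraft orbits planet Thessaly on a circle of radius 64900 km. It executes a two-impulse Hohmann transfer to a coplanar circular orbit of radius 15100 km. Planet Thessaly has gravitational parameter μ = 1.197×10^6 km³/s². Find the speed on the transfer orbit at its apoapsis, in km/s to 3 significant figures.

v = 2.64 km/s

Transfer-ellipse semi-major axis a_t = (r₁ + r₂)/2 = (64900 + 15100)/2 = 40000 km.
The apoapsis of the transfer ellipse is at r = 64900 km.
Vis-viva: v = √[μ(2/r − 1/a_t)] = √[1.197×10^6 × (2/64900 − 1/40000)] = 2.639 km/s.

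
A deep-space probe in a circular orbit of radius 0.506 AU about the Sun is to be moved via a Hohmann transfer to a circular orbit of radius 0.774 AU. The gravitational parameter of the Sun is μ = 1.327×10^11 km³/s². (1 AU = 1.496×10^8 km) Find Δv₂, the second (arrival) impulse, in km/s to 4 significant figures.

In km: r₁ = 0.506 × 1.496×10^8 = 7.56976×10^7 km; r₂ = 0.774 × 1.496×10^8 = 1.157904×10^8 km.
Transfer-ellipse semi-major axis a_t = (r₁ + r₂)/2 = (7.56976×10^7 + 1.157904×10^8)/2 = 9.5744×10^7 km.
On the circular orbit at r = 1.157904×10^8 km, v_c = √(μ/r) = 33.853 km/s.
Vis-viva on the transfer ellipse at r = 1.157904×10^8 km gives v_t = √[μ(2/r − 1/a_t)] = 30.101 km/s.
Δv₂ = |v_t − v_c| = |30.101 − 33.853| = 3.752 km/s.

Δv₂ = 3.752 km/s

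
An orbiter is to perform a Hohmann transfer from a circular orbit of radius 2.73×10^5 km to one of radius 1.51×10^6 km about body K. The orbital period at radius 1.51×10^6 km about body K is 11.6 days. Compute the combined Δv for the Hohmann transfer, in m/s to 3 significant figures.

Δv = 10900 m/s

From Kepler's third law T² = 4π²r³/μ at r = 1.51×10^6 km, T = 11.6 days = 11.6 × 86400 s = 1.00224×10^6 s: μ = 4π²r³/T² = 1.35315×10^8 km³/s².
Transfer-ellipse semi-major axis a_t = (r₁ + r₂)/2 = (2.730×10^5 + 1.510×10^6)/2 = 8.915×10^5 km.
At r₁ the circular-orbit speed is v₁ = √(μ/r₁) = 22.2634 km/s.
Transfer-orbit speed at r₁ (vis-viva equation): v_p = √[μ(2/r₁ − 1/a_t)] = 28.9748 km/s.
First burn Δv₁ = |v_p − v₁| = 6.711 km/s.
At r₂, v₂ = √(μ/r₂) = 9.466 km/s.
Transfer-orbit speed at r₂: v_a = √[μ(2/r₂ − 1/a_t)] = 5.238 km/s.
Second burn Δv₂ = |v₂ − v_a| = 4.228 km/s.
Δv = Δv₁ + Δv₂ = 6.711 + 4.228 = 10.94 km/s.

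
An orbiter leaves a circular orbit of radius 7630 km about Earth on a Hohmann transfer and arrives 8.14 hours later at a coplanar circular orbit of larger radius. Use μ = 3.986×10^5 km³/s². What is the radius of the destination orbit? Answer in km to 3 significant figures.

r₂ = 57600 km

Transfer time t = 8.14 hours = 29304 s, and t = π√(a_t³/μ).
So a_t = (μ t²/π²)^(1/3) = (3.986×10^5 × (29304)² / π²)^(1/3) = 32611 km.
Since a_t = (r₁ + r₂)/2, r₂ = 2a_t − r₁ = 2×32611 − 7630 = 57592 km.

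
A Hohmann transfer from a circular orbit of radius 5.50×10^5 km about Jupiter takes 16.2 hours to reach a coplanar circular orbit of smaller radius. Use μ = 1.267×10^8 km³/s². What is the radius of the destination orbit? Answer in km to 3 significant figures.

Transfer time t = 16.2 hours = 58320 s, and t = π√(a_t³/μ).
So a_t = (μ t²/π²)^(1/3) = (1.267×10^8 × (58320)² / π²)^(1/3) = 3.5213×10^5 km.
Since a_t = (r₁ + r₂)/2, r₂ = 2a_t − r₁ = 2×3.5213×10^5 − 5.500×10^5 = 1.5426×10^5 km.

r₂ = 1.54×10^5 km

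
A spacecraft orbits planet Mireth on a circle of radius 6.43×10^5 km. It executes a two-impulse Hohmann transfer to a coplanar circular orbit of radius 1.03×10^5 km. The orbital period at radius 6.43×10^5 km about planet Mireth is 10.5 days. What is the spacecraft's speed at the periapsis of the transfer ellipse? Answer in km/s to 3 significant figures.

From Kepler's third law T² = 4π²r³/μ at r = 6.43×10^5 km, T = 10.5 days = 10.5 × 86400 s = 9.072×10^5 s: μ = 4π²r³/T² = 1.27522×10^7 km³/s².
Transfer-ellipse semi-major axis a_t = (r₁ + r₂)/2 = (6.430×10^5 + 1.030×10^5)/2 = 3.730×10^5 km.
The periapsis of the transfer ellipse is at r = 1.030×10^5 km.
Vis-viva: v = √[μ(2/r − 1/a_t)] = √[1.27522×10^7 × (2/1.030×10^5 − 1/3.730×10^5)] = 14.61 km/s.

v = 14.6 km/s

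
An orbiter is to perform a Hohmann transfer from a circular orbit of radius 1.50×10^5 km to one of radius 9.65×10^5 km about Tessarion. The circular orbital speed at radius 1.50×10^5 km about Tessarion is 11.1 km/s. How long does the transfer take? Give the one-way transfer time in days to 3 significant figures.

t = 3.52 days

From the circular-orbit relation v² = μ/r at r = 1.50×10^5 km: μ = v²r = (11.1)² × 1.50×10^5 = 1.84815×10^7 km³/s².
Transfer-ellipse semi-major axis a_t = (r₁ + r₂)/2 = (1.500×10^5 + 9.650×10^5)/2 = 5.575×10^5 km.
Transfer time t = π√(a_t³/μ) = π√((5.575×10^5)³ / 1.84815×10^7) = 3.042×10^5 s.
Converting: 3.042×10^5 s ÷ 86400 s/day = 3.52 days.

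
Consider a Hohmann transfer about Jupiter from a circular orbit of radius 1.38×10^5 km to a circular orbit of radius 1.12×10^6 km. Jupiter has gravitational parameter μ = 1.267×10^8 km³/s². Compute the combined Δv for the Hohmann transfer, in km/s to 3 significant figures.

Transfer-ellipse semi-major axis a_t = (r₁ + r₂)/2 = (1.380×10^5 + 1.120×10^6)/2 = 6.290×10^5 km.
Circular speed at r₁: v₁ = √(μ/r₁) = √(1.267×10^8/1.380×10^5) = 30.3004 km/s.
On the transfer ellipse at r₁, vis-viva equation gives v_p = √[μ(2/r₁ − 1/a_t)] = 40.4327 km/s.
First burn Δv₁ = |v_p − v₁| = 10.132 km/s.
Circular speed at r₂: v₂ = √(μ/r₂) = 10.636 km/s.
Transfer-orbit speed at r₂: v_a = √[μ(2/r₂ − 1/a_t)] = 4.9819 km/s.
Second burn Δv₂ = |v₂ − v_a| = 5.6541 km/s.
Δv = Δv₁ + Δv₂ = 10.132 + 5.6541 = 15.79 km/s.

Δv = 15.8 km/s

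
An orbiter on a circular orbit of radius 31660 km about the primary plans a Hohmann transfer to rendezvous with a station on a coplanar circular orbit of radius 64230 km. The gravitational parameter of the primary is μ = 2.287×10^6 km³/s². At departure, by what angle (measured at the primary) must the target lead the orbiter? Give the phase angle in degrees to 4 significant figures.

Semi-major axis of the transfer orbit: a_t = (31660 + 64230)/2 = 47945 km.
Transfer time t = π√(a_t³/μ) = 21810 s.
The target's mean motion on its circular orbit is ω₂ = √(μ/r₂³) = 9.290×10^-5 rad/s.
Angle swept by the target during transfer: ω₂·t = 2.0261 rad = 116.09°.
The orbiter traverses 180° on the transfer ellipse, so the target must lead by 180° − 116.09° = 63.91°.

φ = 63.91°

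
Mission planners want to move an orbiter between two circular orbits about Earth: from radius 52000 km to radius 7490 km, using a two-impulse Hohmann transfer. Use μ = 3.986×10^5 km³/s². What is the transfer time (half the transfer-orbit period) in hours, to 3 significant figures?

t = 7.09 hours

Transfer-ellipse semi-major axis a_t = (r₁ + r₂)/2 = (52000 + 7490)/2 = 29745 km.
Transfer time t = π√(a_t³/μ) = π√((29745)³ / 3.986×10^5) = 25530 s.
Converting: 25530 s ÷ 3600 s/hour = 7.09 hours.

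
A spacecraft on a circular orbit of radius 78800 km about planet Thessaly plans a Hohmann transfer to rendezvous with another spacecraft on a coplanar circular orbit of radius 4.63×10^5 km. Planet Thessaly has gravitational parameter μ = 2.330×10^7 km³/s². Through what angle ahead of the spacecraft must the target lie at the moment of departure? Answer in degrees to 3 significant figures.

Semi-major axis of the transfer orbit: a_t = (78800 + 4.630×10^5)/2 = 2.709×10^5 km.
The half-period of the transfer ellipse is t = π√(a_t³/μ) = 91770 s.
Target angular speed ω₂ = √(μ/r₂³) = 1.532×10^-5 rad/s.
Angle swept by the target during transfer: ω₂·t = 1.406 rad = 80.56°.
The spacecraft traverses 180° on the transfer ellipse, so the target must lead by 180° − 80.56° = 99.4°.

φ = 99.4°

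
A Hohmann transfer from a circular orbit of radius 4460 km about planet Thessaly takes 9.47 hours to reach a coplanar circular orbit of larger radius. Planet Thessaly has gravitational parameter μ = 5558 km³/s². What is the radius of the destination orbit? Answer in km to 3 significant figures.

r₂ = 12900 km

Transfer time t = 9.47 hours = 34092 s, and t = π√(a_t³/μ).
So a_t = (μ t²/π²)^(1/3) = (5558 × (34092)² / π²)^(1/3) = 8682.4 km.
Since a_t = (r₁ + r₂)/2, r₂ = 2a_t − r₁ = 2×8682.4 − 4460 = 12904.8 km.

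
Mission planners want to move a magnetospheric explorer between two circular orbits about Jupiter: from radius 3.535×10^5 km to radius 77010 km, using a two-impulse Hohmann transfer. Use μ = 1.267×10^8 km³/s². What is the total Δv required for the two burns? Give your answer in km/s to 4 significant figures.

Δv = 19.03 km/s

The Hohmann ellipse has a_t = (r₁ + r₂)/2 = 2.15255×10^5 km.
At r₁ the circular-orbit speed is v₁ = √(μ/r₁) = 18.932 km/s.
On the transfer ellipse at r₁, vis-viva gives v_a = √[μ(2/r₁ − 1/a_t)] = 11.324 km/s.
First burn Δv₁ = |v_a − v₁| = 7.608 km/s.
Circular speed at r₂: v₂ = √(μ/r₂) = 40.56 km/s.
Transfer-orbit speed at r₂: v_p = √[μ(2/r₂ − 1/a_t)] = 51.98 km/s.
Second burn Δv₂ = |v₂ − v_p| = 11.42 km/s.
Δv = Δv₁ + Δv₂ = 7.608 + 11.42 = 19.03 km/s.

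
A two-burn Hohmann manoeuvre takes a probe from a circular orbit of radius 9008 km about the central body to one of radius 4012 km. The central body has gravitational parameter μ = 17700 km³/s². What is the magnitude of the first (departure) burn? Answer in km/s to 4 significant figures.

The Hohmann ellipse has a_t = (r₁ + r₂)/2 = 6510 km.
Circular speed at r = 9008 km: v_c = √(μ/r) = 1.40176 km/s.
Transfer-orbit speed at the same r (vis-viva, a = a_t): v_t = √[μ(2/r − 1/a_t)] = 1.10043 km/s.
Δv₁ = |v_t − v_c| = |1.10043 − 1.40176| = 0.3013 km/s.

Δv₁ = 0.3013 km/s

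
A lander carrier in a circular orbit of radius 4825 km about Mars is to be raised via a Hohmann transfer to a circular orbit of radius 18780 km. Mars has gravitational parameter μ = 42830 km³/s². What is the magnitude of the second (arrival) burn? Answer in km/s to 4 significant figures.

Δv₂ = 0.5446 km/s

The Hohmann ellipse has a_t = (r₁ + r₂)/2 = 11802.5 km.
Circular speed at r = 18780 km: v_c = √(μ/r) = 1.5102 km/s.
Transfer-orbit speed at the same r (vis-viva, a = a_t): v_t = √[μ(2/r − 1/a_t)] = 0.96558 km/s.
Δv₂ = |v_t − v_c| = |0.96558 − 1.5102| = 0.5446 km/s.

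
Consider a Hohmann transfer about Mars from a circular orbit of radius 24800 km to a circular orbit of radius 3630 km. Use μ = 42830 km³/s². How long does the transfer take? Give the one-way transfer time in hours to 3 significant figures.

Transfer-ellipse semi-major axis a_t = (r₁ + r₂)/2 = (24800 + 3630)/2 = 14215 km.
By Kepler's third law the transfer-orbit period is T = 2π√(a_t³/μ), so t = T/2 = 25730 s.
Converting: 25730 s ÷ 3600 s/hour = 7.15 hours.

t = 7.15 hours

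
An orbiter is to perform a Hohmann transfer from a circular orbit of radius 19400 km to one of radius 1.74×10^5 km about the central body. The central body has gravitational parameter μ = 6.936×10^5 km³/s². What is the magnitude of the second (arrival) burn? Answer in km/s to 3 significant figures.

The Hohmann ellipse has a_t = (r₁ + r₂)/2 = 96700 km.
On the circular orbit at r = 1.740×10^5 km, v_c = √(μ/r) = 1.9965 km/s.
Vis-viva on the transfer ellipse at r = 1.740×10^5 km gives v_t = √[μ(2/r − 1/a_t)] = 0.89427 km/s.
Δv₂ = |v_t − v_c| = |0.89427 − 1.9965| = 1.102 km/s.

Δv₂ = 1.10 km/s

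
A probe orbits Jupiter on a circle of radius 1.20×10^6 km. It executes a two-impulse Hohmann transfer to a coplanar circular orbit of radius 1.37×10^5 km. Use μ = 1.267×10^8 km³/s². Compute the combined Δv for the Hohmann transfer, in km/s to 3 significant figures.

Δv = 16.0 km/s

The Hohmann ellipse has a_t = (r₁ + r₂)/2 = 6.685×10^5 km.
Circular speed at r₁: v₁ = √(μ/r₁) = √(1.267×10^8/1.200×10^6) = 10.27538 km/s.
Transfer-orbit speed at r₁ (vis-viva): v_a = √[μ(2/r₁ − 1/a_t)] = 4.651652 km/s.
First burn Δv₁ = |v_a − v₁| = 5.6237 km/s.
Circular speed at r₂: v₂ = √(μ/r₂) = 30.4108 km/s.
Transfer-orbit speed at r₂: v_p = √[μ(2/r₂ − 1/a_t)] = 40.7444 km/s.
Second burn Δv₂ = |v₂ − v_p| = 10.334 km/s.
Δv = Δv₁ + Δv₂ = 5.6237 + 10.334 = 15.96 km/s.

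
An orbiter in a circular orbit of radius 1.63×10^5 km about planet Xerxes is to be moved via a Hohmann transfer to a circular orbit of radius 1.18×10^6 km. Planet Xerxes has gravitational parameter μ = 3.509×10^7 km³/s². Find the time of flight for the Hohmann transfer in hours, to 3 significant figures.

t = 81.1 hours

Semi-major axis of the transfer orbit: a_t = (1.630×10^5 + 1.180×10^6)/2 = 6.715×10^5 km.
Transfer time t = π√(a_t³/μ) = π√((6.715×10^5)³ / 3.509×10^7) = 2.918×10^5 s.
Converting: 2.918×10^5 s ÷ 3600 s/hour = 81.1 hours.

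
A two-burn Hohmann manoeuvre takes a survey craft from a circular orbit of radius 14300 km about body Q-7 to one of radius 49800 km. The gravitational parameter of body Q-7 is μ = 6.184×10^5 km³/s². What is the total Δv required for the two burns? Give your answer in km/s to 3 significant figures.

Δv = 2.79 km/s

The Hohmann ellipse has a_t = (r₁ + r₂)/2 = 32050 km.
At r₁ the circular-orbit speed is v₁ = √(μ/r₁) = 6.576 km/s.
Transfer-orbit speed at r₁ (vis-viva equation): v_p = √[μ(2/r₁ − 1/a_t)] = 8.197 km/s.
First burn Δv₁ = |v_p − v₁| = 1.621 km/s.
Circular speed at r₂: v₂ = √(μ/r₂) = 3.524 km/s.
Transfer-orbit speed at r₂: v_a = √[μ(2/r₂ − 1/a_t)] = 2.354 km/s.
Second burn Δv₂ = |v₂ − v_a| = 1.170 km/s.
Total Δv = Δv₁ + Δv₂ = 2.791 km/s.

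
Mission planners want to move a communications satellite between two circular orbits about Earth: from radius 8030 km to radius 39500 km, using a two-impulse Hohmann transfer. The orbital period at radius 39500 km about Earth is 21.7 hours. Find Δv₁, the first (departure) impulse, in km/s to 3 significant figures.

Δv₁ = 2.04 km/s

From Kepler's third law T² = 4π²r³/μ at r = 39500 km, T = 21.7 hours = 21.7 × 3600 s = 78120 s: μ = 4π²r³/T² = 3.98682×10^5 km³/s².
Transfer-ellipse semi-major axis a_t = (r₁ + r₂)/2 = (8030 + 39500)/2 = 23765 km.
On the circular orbit at r = 8030 km, v_c = √(μ/r) = 7.046 km/s.
Vis-viva on the transfer ellipse at r = 8030 km gives v_t = √[μ(2/r − 1/a_t)] = 9.084 km/s.
Δv₁ = |v_t − v_c| = |9.084 − 7.046| = 2.038 km/s.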